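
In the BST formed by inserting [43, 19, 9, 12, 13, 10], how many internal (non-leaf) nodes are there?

Tree built from: [43, 19, 9, 12, 13, 10]
Tree (level-order array): [43, 19, None, 9, None, None, 12, 10, 13]
Rule: An internal node has at least one child.
Per-node child counts:
  node 43: 1 child(ren)
  node 19: 1 child(ren)
  node 9: 1 child(ren)
  node 12: 2 child(ren)
  node 10: 0 child(ren)
  node 13: 0 child(ren)
Matching nodes: [43, 19, 9, 12]
Count of internal (non-leaf) nodes: 4


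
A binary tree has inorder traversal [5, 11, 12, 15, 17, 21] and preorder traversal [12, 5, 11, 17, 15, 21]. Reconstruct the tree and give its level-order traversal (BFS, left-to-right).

Inorder:  [5, 11, 12, 15, 17, 21]
Preorder: [12, 5, 11, 17, 15, 21]
Algorithm: preorder visits root first, so consume preorder in order;
for each root, split the current inorder slice at that value into
left-subtree inorder and right-subtree inorder, then recurse.
Recursive splits:
  root=12; inorder splits into left=[5, 11], right=[15, 17, 21]
  root=5; inorder splits into left=[], right=[11]
  root=11; inorder splits into left=[], right=[]
  root=17; inorder splits into left=[15], right=[21]
  root=15; inorder splits into left=[], right=[]
  root=21; inorder splits into left=[], right=[]
Reconstructed level-order: [12, 5, 17, 11, 15, 21]


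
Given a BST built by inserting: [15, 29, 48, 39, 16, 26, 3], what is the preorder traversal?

Tree insertion order: [15, 29, 48, 39, 16, 26, 3]
Tree (level-order array): [15, 3, 29, None, None, 16, 48, None, 26, 39]
Preorder traversal: [15, 3, 29, 16, 26, 48, 39]


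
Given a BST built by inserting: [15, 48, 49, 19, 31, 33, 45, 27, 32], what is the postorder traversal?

Tree insertion order: [15, 48, 49, 19, 31, 33, 45, 27, 32]
Tree (level-order array): [15, None, 48, 19, 49, None, 31, None, None, 27, 33, None, None, 32, 45]
Postorder traversal: [27, 32, 45, 33, 31, 19, 49, 48, 15]


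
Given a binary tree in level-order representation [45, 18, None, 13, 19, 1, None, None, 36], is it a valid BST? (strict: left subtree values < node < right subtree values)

Level-order array: [45, 18, None, 13, 19, 1, None, None, 36]
Validate using subtree bounds (lo, hi): at each node, require lo < value < hi,
then recurse left with hi=value and right with lo=value.
Preorder trace (stopping at first violation):
  at node 45 with bounds (-inf, +inf): OK
  at node 18 with bounds (-inf, 45): OK
  at node 13 with bounds (-inf, 18): OK
  at node 1 with bounds (-inf, 13): OK
  at node 19 with bounds (18, 45): OK
  at node 36 with bounds (19, 45): OK
No violation found at any node.
Result: Valid BST


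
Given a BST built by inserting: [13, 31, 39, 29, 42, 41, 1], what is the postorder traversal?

Tree insertion order: [13, 31, 39, 29, 42, 41, 1]
Tree (level-order array): [13, 1, 31, None, None, 29, 39, None, None, None, 42, 41]
Postorder traversal: [1, 29, 41, 42, 39, 31, 13]


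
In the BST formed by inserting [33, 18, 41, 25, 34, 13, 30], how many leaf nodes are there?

Tree built from: [33, 18, 41, 25, 34, 13, 30]
Tree (level-order array): [33, 18, 41, 13, 25, 34, None, None, None, None, 30]
Rule: A leaf has 0 children.
Per-node child counts:
  node 33: 2 child(ren)
  node 18: 2 child(ren)
  node 13: 0 child(ren)
  node 25: 1 child(ren)
  node 30: 0 child(ren)
  node 41: 1 child(ren)
  node 34: 0 child(ren)
Matching nodes: [13, 30, 34]
Count of leaf nodes: 3


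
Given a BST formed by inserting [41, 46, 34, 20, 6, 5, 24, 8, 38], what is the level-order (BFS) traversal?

Tree insertion order: [41, 46, 34, 20, 6, 5, 24, 8, 38]
Tree (level-order array): [41, 34, 46, 20, 38, None, None, 6, 24, None, None, 5, 8]
BFS from the root, enqueuing left then right child of each popped node:
  queue [41] -> pop 41, enqueue [34, 46], visited so far: [41]
  queue [34, 46] -> pop 34, enqueue [20, 38], visited so far: [41, 34]
  queue [46, 20, 38] -> pop 46, enqueue [none], visited so far: [41, 34, 46]
  queue [20, 38] -> pop 20, enqueue [6, 24], visited so far: [41, 34, 46, 20]
  queue [38, 6, 24] -> pop 38, enqueue [none], visited so far: [41, 34, 46, 20, 38]
  queue [6, 24] -> pop 6, enqueue [5, 8], visited so far: [41, 34, 46, 20, 38, 6]
  queue [24, 5, 8] -> pop 24, enqueue [none], visited so far: [41, 34, 46, 20, 38, 6, 24]
  queue [5, 8] -> pop 5, enqueue [none], visited so far: [41, 34, 46, 20, 38, 6, 24, 5]
  queue [8] -> pop 8, enqueue [none], visited so far: [41, 34, 46, 20, 38, 6, 24, 5, 8]
Result: [41, 34, 46, 20, 38, 6, 24, 5, 8]


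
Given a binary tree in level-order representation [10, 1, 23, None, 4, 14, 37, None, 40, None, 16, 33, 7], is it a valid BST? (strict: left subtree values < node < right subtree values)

Level-order array: [10, 1, 23, None, 4, 14, 37, None, 40, None, 16, 33, 7]
Validate using subtree bounds (lo, hi): at each node, require lo < value < hi,
then recurse left with hi=value and right with lo=value.
Preorder trace (stopping at first violation):
  at node 10 with bounds (-inf, +inf): OK
  at node 1 with bounds (-inf, 10): OK
  at node 4 with bounds (1, 10): OK
  at node 40 with bounds (4, 10): VIOLATION
Node 40 violates its bound: not (4 < 40 < 10).
Result: Not a valid BST


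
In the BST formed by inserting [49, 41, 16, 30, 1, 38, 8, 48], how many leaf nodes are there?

Tree built from: [49, 41, 16, 30, 1, 38, 8, 48]
Tree (level-order array): [49, 41, None, 16, 48, 1, 30, None, None, None, 8, None, 38]
Rule: A leaf has 0 children.
Per-node child counts:
  node 49: 1 child(ren)
  node 41: 2 child(ren)
  node 16: 2 child(ren)
  node 1: 1 child(ren)
  node 8: 0 child(ren)
  node 30: 1 child(ren)
  node 38: 0 child(ren)
  node 48: 0 child(ren)
Matching nodes: [8, 38, 48]
Count of leaf nodes: 3


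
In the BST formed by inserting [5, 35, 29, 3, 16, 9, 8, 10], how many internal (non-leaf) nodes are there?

Tree built from: [5, 35, 29, 3, 16, 9, 8, 10]
Tree (level-order array): [5, 3, 35, None, None, 29, None, 16, None, 9, None, 8, 10]
Rule: An internal node has at least one child.
Per-node child counts:
  node 5: 2 child(ren)
  node 3: 0 child(ren)
  node 35: 1 child(ren)
  node 29: 1 child(ren)
  node 16: 1 child(ren)
  node 9: 2 child(ren)
  node 8: 0 child(ren)
  node 10: 0 child(ren)
Matching nodes: [5, 35, 29, 16, 9]
Count of internal (non-leaf) nodes: 5


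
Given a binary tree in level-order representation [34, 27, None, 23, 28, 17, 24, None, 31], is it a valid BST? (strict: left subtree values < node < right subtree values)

Level-order array: [34, 27, None, 23, 28, 17, 24, None, 31]
Validate using subtree bounds (lo, hi): at each node, require lo < value < hi,
then recurse left with hi=value and right with lo=value.
Preorder trace (stopping at first violation):
  at node 34 with bounds (-inf, +inf): OK
  at node 27 with bounds (-inf, 34): OK
  at node 23 with bounds (-inf, 27): OK
  at node 17 with bounds (-inf, 23): OK
  at node 24 with bounds (23, 27): OK
  at node 28 with bounds (27, 34): OK
  at node 31 with bounds (28, 34): OK
No violation found at any node.
Result: Valid BST


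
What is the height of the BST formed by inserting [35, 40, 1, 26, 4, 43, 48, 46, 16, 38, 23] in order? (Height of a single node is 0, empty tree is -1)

Insertion order: [35, 40, 1, 26, 4, 43, 48, 46, 16, 38, 23]
Tree (level-order array): [35, 1, 40, None, 26, 38, 43, 4, None, None, None, None, 48, None, 16, 46, None, None, 23]
Compute height bottom-up (empty subtree = -1):
  height(23) = 1 + max(-1, -1) = 0
  height(16) = 1 + max(-1, 0) = 1
  height(4) = 1 + max(-1, 1) = 2
  height(26) = 1 + max(2, -1) = 3
  height(1) = 1 + max(-1, 3) = 4
  height(38) = 1 + max(-1, -1) = 0
  height(46) = 1 + max(-1, -1) = 0
  height(48) = 1 + max(0, -1) = 1
  height(43) = 1 + max(-1, 1) = 2
  height(40) = 1 + max(0, 2) = 3
  height(35) = 1 + max(4, 3) = 5
Height = 5


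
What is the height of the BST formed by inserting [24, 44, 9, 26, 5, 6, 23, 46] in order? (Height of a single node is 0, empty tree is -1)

Insertion order: [24, 44, 9, 26, 5, 6, 23, 46]
Tree (level-order array): [24, 9, 44, 5, 23, 26, 46, None, 6]
Compute height bottom-up (empty subtree = -1):
  height(6) = 1 + max(-1, -1) = 0
  height(5) = 1 + max(-1, 0) = 1
  height(23) = 1 + max(-1, -1) = 0
  height(9) = 1 + max(1, 0) = 2
  height(26) = 1 + max(-1, -1) = 0
  height(46) = 1 + max(-1, -1) = 0
  height(44) = 1 + max(0, 0) = 1
  height(24) = 1 + max(2, 1) = 3
Height = 3


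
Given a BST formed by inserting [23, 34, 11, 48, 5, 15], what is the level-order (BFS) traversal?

Tree insertion order: [23, 34, 11, 48, 5, 15]
Tree (level-order array): [23, 11, 34, 5, 15, None, 48]
BFS from the root, enqueuing left then right child of each popped node:
  queue [23] -> pop 23, enqueue [11, 34], visited so far: [23]
  queue [11, 34] -> pop 11, enqueue [5, 15], visited so far: [23, 11]
  queue [34, 5, 15] -> pop 34, enqueue [48], visited so far: [23, 11, 34]
  queue [5, 15, 48] -> pop 5, enqueue [none], visited so far: [23, 11, 34, 5]
  queue [15, 48] -> pop 15, enqueue [none], visited so far: [23, 11, 34, 5, 15]
  queue [48] -> pop 48, enqueue [none], visited so far: [23, 11, 34, 5, 15, 48]
Result: [23, 11, 34, 5, 15, 48]


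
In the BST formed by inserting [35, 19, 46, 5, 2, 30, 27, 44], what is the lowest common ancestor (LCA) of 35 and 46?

Tree insertion order: [35, 19, 46, 5, 2, 30, 27, 44]
Tree (level-order array): [35, 19, 46, 5, 30, 44, None, 2, None, 27]
In a BST, the LCA of p=35, q=46 is the first node v on the
root-to-leaf path with p <= v <= q (go left if both < v, right if both > v).
Walk from root:
  at 35: 35 <= 35 <= 46, this is the LCA
LCA = 35


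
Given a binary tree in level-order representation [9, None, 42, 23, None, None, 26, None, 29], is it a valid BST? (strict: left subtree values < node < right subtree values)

Level-order array: [9, None, 42, 23, None, None, 26, None, 29]
Validate using subtree bounds (lo, hi): at each node, require lo < value < hi,
then recurse left with hi=value and right with lo=value.
Preorder trace (stopping at first violation):
  at node 9 with bounds (-inf, +inf): OK
  at node 42 with bounds (9, +inf): OK
  at node 23 with bounds (9, 42): OK
  at node 26 with bounds (23, 42): OK
  at node 29 with bounds (26, 42): OK
No violation found at any node.
Result: Valid BST


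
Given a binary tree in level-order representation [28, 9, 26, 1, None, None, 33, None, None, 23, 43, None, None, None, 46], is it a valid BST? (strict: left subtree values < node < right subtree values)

Level-order array: [28, 9, 26, 1, None, None, 33, None, None, 23, 43, None, None, None, 46]
Validate using subtree bounds (lo, hi): at each node, require lo < value < hi,
then recurse left with hi=value and right with lo=value.
Preorder trace (stopping at first violation):
  at node 28 with bounds (-inf, +inf): OK
  at node 9 with bounds (-inf, 28): OK
  at node 1 with bounds (-inf, 9): OK
  at node 26 with bounds (28, +inf): VIOLATION
Node 26 violates its bound: not (28 < 26 < +inf).
Result: Not a valid BST


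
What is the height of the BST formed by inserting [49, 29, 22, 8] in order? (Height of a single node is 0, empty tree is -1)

Insertion order: [49, 29, 22, 8]
Tree (level-order array): [49, 29, None, 22, None, 8]
Compute height bottom-up (empty subtree = -1):
  height(8) = 1 + max(-1, -1) = 0
  height(22) = 1 + max(0, -1) = 1
  height(29) = 1 + max(1, -1) = 2
  height(49) = 1 + max(2, -1) = 3
Height = 3


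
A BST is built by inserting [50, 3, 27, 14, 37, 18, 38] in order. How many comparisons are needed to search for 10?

Search path for 10: 50 -> 3 -> 27 -> 14
Found: False
Comparisons: 4


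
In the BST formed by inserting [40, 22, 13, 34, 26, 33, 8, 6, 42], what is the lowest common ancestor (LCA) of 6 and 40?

Tree insertion order: [40, 22, 13, 34, 26, 33, 8, 6, 42]
Tree (level-order array): [40, 22, 42, 13, 34, None, None, 8, None, 26, None, 6, None, None, 33]
In a BST, the LCA of p=6, q=40 is the first node v on the
root-to-leaf path with p <= v <= q (go left if both < v, right if both > v).
Walk from root:
  at 40: 6 <= 40 <= 40, this is the LCA
LCA = 40


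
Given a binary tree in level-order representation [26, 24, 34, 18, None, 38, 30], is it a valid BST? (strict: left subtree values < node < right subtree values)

Level-order array: [26, 24, 34, 18, None, 38, 30]
Validate using subtree bounds (lo, hi): at each node, require lo < value < hi,
then recurse left with hi=value and right with lo=value.
Preorder trace (stopping at first violation):
  at node 26 with bounds (-inf, +inf): OK
  at node 24 with bounds (-inf, 26): OK
  at node 18 with bounds (-inf, 24): OK
  at node 34 with bounds (26, +inf): OK
  at node 38 with bounds (26, 34): VIOLATION
Node 38 violates its bound: not (26 < 38 < 34).
Result: Not a valid BST


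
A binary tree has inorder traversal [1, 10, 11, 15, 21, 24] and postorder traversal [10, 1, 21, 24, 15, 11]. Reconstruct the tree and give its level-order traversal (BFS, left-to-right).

Inorder:   [1, 10, 11, 15, 21, 24]
Postorder: [10, 1, 21, 24, 15, 11]
Algorithm: postorder visits root last, so walk postorder right-to-left;
each value is the root of the current inorder slice — split it at that
value, recurse on the right subtree first, then the left.
Recursive splits:
  root=11; inorder splits into left=[1, 10], right=[15, 21, 24]
  root=15; inorder splits into left=[], right=[21, 24]
  root=24; inorder splits into left=[21], right=[]
  root=21; inorder splits into left=[], right=[]
  root=1; inorder splits into left=[], right=[10]
  root=10; inorder splits into left=[], right=[]
Reconstructed level-order: [11, 1, 15, 10, 24, 21]


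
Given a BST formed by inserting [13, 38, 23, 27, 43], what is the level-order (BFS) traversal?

Tree insertion order: [13, 38, 23, 27, 43]
Tree (level-order array): [13, None, 38, 23, 43, None, 27]
BFS from the root, enqueuing left then right child of each popped node:
  queue [13] -> pop 13, enqueue [38], visited so far: [13]
  queue [38] -> pop 38, enqueue [23, 43], visited so far: [13, 38]
  queue [23, 43] -> pop 23, enqueue [27], visited so far: [13, 38, 23]
  queue [43, 27] -> pop 43, enqueue [none], visited so far: [13, 38, 23, 43]
  queue [27] -> pop 27, enqueue [none], visited so far: [13, 38, 23, 43, 27]
Result: [13, 38, 23, 43, 27]


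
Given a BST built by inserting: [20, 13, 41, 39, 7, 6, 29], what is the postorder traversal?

Tree insertion order: [20, 13, 41, 39, 7, 6, 29]
Tree (level-order array): [20, 13, 41, 7, None, 39, None, 6, None, 29]
Postorder traversal: [6, 7, 13, 29, 39, 41, 20]


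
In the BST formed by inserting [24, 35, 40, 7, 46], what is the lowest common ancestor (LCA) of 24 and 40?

Tree insertion order: [24, 35, 40, 7, 46]
Tree (level-order array): [24, 7, 35, None, None, None, 40, None, 46]
In a BST, the LCA of p=24, q=40 is the first node v on the
root-to-leaf path with p <= v <= q (go left if both < v, right if both > v).
Walk from root:
  at 24: 24 <= 24 <= 40, this is the LCA
LCA = 24


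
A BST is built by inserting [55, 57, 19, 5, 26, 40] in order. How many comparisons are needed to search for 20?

Search path for 20: 55 -> 19 -> 26
Found: False
Comparisons: 3


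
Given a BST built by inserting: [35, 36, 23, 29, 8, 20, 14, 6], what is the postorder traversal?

Tree insertion order: [35, 36, 23, 29, 8, 20, 14, 6]
Tree (level-order array): [35, 23, 36, 8, 29, None, None, 6, 20, None, None, None, None, 14]
Postorder traversal: [6, 14, 20, 8, 29, 23, 36, 35]


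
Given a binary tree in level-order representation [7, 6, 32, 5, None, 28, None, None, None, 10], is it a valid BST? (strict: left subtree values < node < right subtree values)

Level-order array: [7, 6, 32, 5, None, 28, None, None, None, 10]
Validate using subtree bounds (lo, hi): at each node, require lo < value < hi,
then recurse left with hi=value and right with lo=value.
Preorder trace (stopping at first violation):
  at node 7 with bounds (-inf, +inf): OK
  at node 6 with bounds (-inf, 7): OK
  at node 5 with bounds (-inf, 6): OK
  at node 32 with bounds (7, +inf): OK
  at node 28 with bounds (7, 32): OK
  at node 10 with bounds (7, 28): OK
No violation found at any node.
Result: Valid BST


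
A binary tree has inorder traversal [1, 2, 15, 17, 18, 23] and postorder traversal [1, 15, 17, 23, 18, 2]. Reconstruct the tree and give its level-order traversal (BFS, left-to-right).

Inorder:   [1, 2, 15, 17, 18, 23]
Postorder: [1, 15, 17, 23, 18, 2]
Algorithm: postorder visits root last, so walk postorder right-to-left;
each value is the root of the current inorder slice — split it at that
value, recurse on the right subtree first, then the left.
Recursive splits:
  root=2; inorder splits into left=[1], right=[15, 17, 18, 23]
  root=18; inorder splits into left=[15, 17], right=[23]
  root=23; inorder splits into left=[], right=[]
  root=17; inorder splits into left=[15], right=[]
  root=15; inorder splits into left=[], right=[]
  root=1; inorder splits into left=[], right=[]
Reconstructed level-order: [2, 1, 18, 17, 23, 15]


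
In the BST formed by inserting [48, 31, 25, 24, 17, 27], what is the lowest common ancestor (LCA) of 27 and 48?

Tree insertion order: [48, 31, 25, 24, 17, 27]
Tree (level-order array): [48, 31, None, 25, None, 24, 27, 17]
In a BST, the LCA of p=27, q=48 is the first node v on the
root-to-leaf path with p <= v <= q (go left if both < v, right if both > v).
Walk from root:
  at 48: 27 <= 48 <= 48, this is the LCA
LCA = 48


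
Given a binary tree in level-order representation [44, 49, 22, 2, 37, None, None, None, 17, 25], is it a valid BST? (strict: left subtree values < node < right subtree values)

Level-order array: [44, 49, 22, 2, 37, None, None, None, 17, 25]
Validate using subtree bounds (lo, hi): at each node, require lo < value < hi,
then recurse left with hi=value and right with lo=value.
Preorder trace (stopping at first violation):
  at node 44 with bounds (-inf, +inf): OK
  at node 49 with bounds (-inf, 44): VIOLATION
Node 49 violates its bound: not (-inf < 49 < 44).
Result: Not a valid BST


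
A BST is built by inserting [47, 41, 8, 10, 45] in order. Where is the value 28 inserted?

Starting tree (level order): [47, 41, None, 8, 45, None, 10]
Insertion path: 47 -> 41 -> 8 -> 10
Result: insert 28 as right child of 10
Final tree (level order): [47, 41, None, 8, 45, None, 10, None, None, None, 28]


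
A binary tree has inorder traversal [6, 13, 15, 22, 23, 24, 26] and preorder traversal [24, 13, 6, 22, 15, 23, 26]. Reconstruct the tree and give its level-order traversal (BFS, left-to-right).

Inorder:  [6, 13, 15, 22, 23, 24, 26]
Preorder: [24, 13, 6, 22, 15, 23, 26]
Algorithm: preorder visits root first, so consume preorder in order;
for each root, split the current inorder slice at that value into
left-subtree inorder and right-subtree inorder, then recurse.
Recursive splits:
  root=24; inorder splits into left=[6, 13, 15, 22, 23], right=[26]
  root=13; inorder splits into left=[6], right=[15, 22, 23]
  root=6; inorder splits into left=[], right=[]
  root=22; inorder splits into left=[15], right=[23]
  root=15; inorder splits into left=[], right=[]
  root=23; inorder splits into left=[], right=[]
  root=26; inorder splits into left=[], right=[]
Reconstructed level-order: [24, 13, 26, 6, 22, 15, 23]


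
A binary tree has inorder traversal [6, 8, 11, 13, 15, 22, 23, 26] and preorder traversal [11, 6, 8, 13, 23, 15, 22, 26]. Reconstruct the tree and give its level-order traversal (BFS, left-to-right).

Inorder:  [6, 8, 11, 13, 15, 22, 23, 26]
Preorder: [11, 6, 8, 13, 23, 15, 22, 26]
Algorithm: preorder visits root first, so consume preorder in order;
for each root, split the current inorder slice at that value into
left-subtree inorder and right-subtree inorder, then recurse.
Recursive splits:
  root=11; inorder splits into left=[6, 8], right=[13, 15, 22, 23, 26]
  root=6; inorder splits into left=[], right=[8]
  root=8; inorder splits into left=[], right=[]
  root=13; inorder splits into left=[], right=[15, 22, 23, 26]
  root=23; inorder splits into left=[15, 22], right=[26]
  root=15; inorder splits into left=[], right=[22]
  root=22; inorder splits into left=[], right=[]
  root=26; inorder splits into left=[], right=[]
Reconstructed level-order: [11, 6, 13, 8, 23, 15, 26, 22]


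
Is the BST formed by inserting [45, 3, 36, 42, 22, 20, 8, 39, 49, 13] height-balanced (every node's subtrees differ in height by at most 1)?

Tree (level-order array): [45, 3, 49, None, 36, None, None, 22, 42, 20, None, 39, None, 8, None, None, None, None, 13]
Definition: a tree is height-balanced if, at every node, |h(left) - h(right)| <= 1 (empty subtree has height -1).
Bottom-up per-node check:
  node 13: h_left=-1, h_right=-1, diff=0 [OK], height=0
  node 8: h_left=-1, h_right=0, diff=1 [OK], height=1
  node 20: h_left=1, h_right=-1, diff=2 [FAIL (|1--1|=2 > 1)], height=2
  node 22: h_left=2, h_right=-1, diff=3 [FAIL (|2--1|=3 > 1)], height=3
  node 39: h_left=-1, h_right=-1, diff=0 [OK], height=0
  node 42: h_left=0, h_right=-1, diff=1 [OK], height=1
  node 36: h_left=3, h_right=1, diff=2 [FAIL (|3-1|=2 > 1)], height=4
  node 3: h_left=-1, h_right=4, diff=5 [FAIL (|-1-4|=5 > 1)], height=5
  node 49: h_left=-1, h_right=-1, diff=0 [OK], height=0
  node 45: h_left=5, h_right=0, diff=5 [FAIL (|5-0|=5 > 1)], height=6
Node 20 violates the condition: |1 - -1| = 2 > 1.
Result: Not balanced


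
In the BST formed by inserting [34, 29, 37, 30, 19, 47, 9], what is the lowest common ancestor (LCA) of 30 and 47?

Tree insertion order: [34, 29, 37, 30, 19, 47, 9]
Tree (level-order array): [34, 29, 37, 19, 30, None, 47, 9]
In a BST, the LCA of p=30, q=47 is the first node v on the
root-to-leaf path with p <= v <= q (go left if both < v, right if both > v).
Walk from root:
  at 34: 30 <= 34 <= 47, this is the LCA
LCA = 34


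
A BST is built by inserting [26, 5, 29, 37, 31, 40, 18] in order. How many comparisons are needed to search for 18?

Search path for 18: 26 -> 5 -> 18
Found: True
Comparisons: 3


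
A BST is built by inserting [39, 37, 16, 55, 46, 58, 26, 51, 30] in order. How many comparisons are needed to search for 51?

Search path for 51: 39 -> 55 -> 46 -> 51
Found: True
Comparisons: 4


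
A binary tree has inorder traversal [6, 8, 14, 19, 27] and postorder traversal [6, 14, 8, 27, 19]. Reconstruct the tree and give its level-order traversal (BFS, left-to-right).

Inorder:   [6, 8, 14, 19, 27]
Postorder: [6, 14, 8, 27, 19]
Algorithm: postorder visits root last, so walk postorder right-to-left;
each value is the root of the current inorder slice — split it at that
value, recurse on the right subtree first, then the left.
Recursive splits:
  root=19; inorder splits into left=[6, 8, 14], right=[27]
  root=27; inorder splits into left=[], right=[]
  root=8; inorder splits into left=[6], right=[14]
  root=14; inorder splits into left=[], right=[]
  root=6; inorder splits into left=[], right=[]
Reconstructed level-order: [19, 8, 27, 6, 14]


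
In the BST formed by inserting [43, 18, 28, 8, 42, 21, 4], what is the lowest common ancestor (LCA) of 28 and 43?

Tree insertion order: [43, 18, 28, 8, 42, 21, 4]
Tree (level-order array): [43, 18, None, 8, 28, 4, None, 21, 42]
In a BST, the LCA of p=28, q=43 is the first node v on the
root-to-leaf path with p <= v <= q (go left if both < v, right if both > v).
Walk from root:
  at 43: 28 <= 43 <= 43, this is the LCA
LCA = 43


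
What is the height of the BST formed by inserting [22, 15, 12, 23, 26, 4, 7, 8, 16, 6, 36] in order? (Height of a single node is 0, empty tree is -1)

Insertion order: [22, 15, 12, 23, 26, 4, 7, 8, 16, 6, 36]
Tree (level-order array): [22, 15, 23, 12, 16, None, 26, 4, None, None, None, None, 36, None, 7, None, None, 6, 8]
Compute height bottom-up (empty subtree = -1):
  height(6) = 1 + max(-1, -1) = 0
  height(8) = 1 + max(-1, -1) = 0
  height(7) = 1 + max(0, 0) = 1
  height(4) = 1 + max(-1, 1) = 2
  height(12) = 1 + max(2, -1) = 3
  height(16) = 1 + max(-1, -1) = 0
  height(15) = 1 + max(3, 0) = 4
  height(36) = 1 + max(-1, -1) = 0
  height(26) = 1 + max(-1, 0) = 1
  height(23) = 1 + max(-1, 1) = 2
  height(22) = 1 + max(4, 2) = 5
Height = 5


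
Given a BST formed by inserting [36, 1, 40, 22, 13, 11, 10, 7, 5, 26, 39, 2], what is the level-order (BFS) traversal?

Tree insertion order: [36, 1, 40, 22, 13, 11, 10, 7, 5, 26, 39, 2]
Tree (level-order array): [36, 1, 40, None, 22, 39, None, 13, 26, None, None, 11, None, None, None, 10, None, 7, None, 5, None, 2]
BFS from the root, enqueuing left then right child of each popped node:
  queue [36] -> pop 36, enqueue [1, 40], visited so far: [36]
  queue [1, 40] -> pop 1, enqueue [22], visited so far: [36, 1]
  queue [40, 22] -> pop 40, enqueue [39], visited so far: [36, 1, 40]
  queue [22, 39] -> pop 22, enqueue [13, 26], visited so far: [36, 1, 40, 22]
  queue [39, 13, 26] -> pop 39, enqueue [none], visited so far: [36, 1, 40, 22, 39]
  queue [13, 26] -> pop 13, enqueue [11], visited so far: [36, 1, 40, 22, 39, 13]
  queue [26, 11] -> pop 26, enqueue [none], visited so far: [36, 1, 40, 22, 39, 13, 26]
  queue [11] -> pop 11, enqueue [10], visited so far: [36, 1, 40, 22, 39, 13, 26, 11]
  queue [10] -> pop 10, enqueue [7], visited so far: [36, 1, 40, 22, 39, 13, 26, 11, 10]
  queue [7] -> pop 7, enqueue [5], visited so far: [36, 1, 40, 22, 39, 13, 26, 11, 10, 7]
  queue [5] -> pop 5, enqueue [2], visited so far: [36, 1, 40, 22, 39, 13, 26, 11, 10, 7, 5]
  queue [2] -> pop 2, enqueue [none], visited so far: [36, 1, 40, 22, 39, 13, 26, 11, 10, 7, 5, 2]
Result: [36, 1, 40, 22, 39, 13, 26, 11, 10, 7, 5, 2]


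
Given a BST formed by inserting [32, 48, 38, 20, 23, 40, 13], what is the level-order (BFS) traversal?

Tree insertion order: [32, 48, 38, 20, 23, 40, 13]
Tree (level-order array): [32, 20, 48, 13, 23, 38, None, None, None, None, None, None, 40]
BFS from the root, enqueuing left then right child of each popped node:
  queue [32] -> pop 32, enqueue [20, 48], visited so far: [32]
  queue [20, 48] -> pop 20, enqueue [13, 23], visited so far: [32, 20]
  queue [48, 13, 23] -> pop 48, enqueue [38], visited so far: [32, 20, 48]
  queue [13, 23, 38] -> pop 13, enqueue [none], visited so far: [32, 20, 48, 13]
  queue [23, 38] -> pop 23, enqueue [none], visited so far: [32, 20, 48, 13, 23]
  queue [38] -> pop 38, enqueue [40], visited so far: [32, 20, 48, 13, 23, 38]
  queue [40] -> pop 40, enqueue [none], visited so far: [32, 20, 48, 13, 23, 38, 40]
Result: [32, 20, 48, 13, 23, 38, 40]


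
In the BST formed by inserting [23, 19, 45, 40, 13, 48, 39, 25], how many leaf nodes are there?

Tree built from: [23, 19, 45, 40, 13, 48, 39, 25]
Tree (level-order array): [23, 19, 45, 13, None, 40, 48, None, None, 39, None, None, None, 25]
Rule: A leaf has 0 children.
Per-node child counts:
  node 23: 2 child(ren)
  node 19: 1 child(ren)
  node 13: 0 child(ren)
  node 45: 2 child(ren)
  node 40: 1 child(ren)
  node 39: 1 child(ren)
  node 25: 0 child(ren)
  node 48: 0 child(ren)
Matching nodes: [13, 25, 48]
Count of leaf nodes: 3


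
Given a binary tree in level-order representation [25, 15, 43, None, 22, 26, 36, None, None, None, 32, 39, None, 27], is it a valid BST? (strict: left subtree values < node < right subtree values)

Level-order array: [25, 15, 43, None, 22, 26, 36, None, None, None, 32, 39, None, 27]
Validate using subtree bounds (lo, hi): at each node, require lo < value < hi,
then recurse left with hi=value and right with lo=value.
Preorder trace (stopping at first violation):
  at node 25 with bounds (-inf, +inf): OK
  at node 15 with bounds (-inf, 25): OK
  at node 22 with bounds (15, 25): OK
  at node 43 with bounds (25, +inf): OK
  at node 26 with bounds (25, 43): OK
  at node 32 with bounds (26, 43): OK
  at node 27 with bounds (26, 32): OK
  at node 36 with bounds (43, +inf): VIOLATION
Node 36 violates its bound: not (43 < 36 < +inf).
Result: Not a valid BST


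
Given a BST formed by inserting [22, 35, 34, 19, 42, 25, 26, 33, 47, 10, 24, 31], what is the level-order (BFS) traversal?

Tree insertion order: [22, 35, 34, 19, 42, 25, 26, 33, 47, 10, 24, 31]
Tree (level-order array): [22, 19, 35, 10, None, 34, 42, None, None, 25, None, None, 47, 24, 26, None, None, None, None, None, 33, 31]
BFS from the root, enqueuing left then right child of each popped node:
  queue [22] -> pop 22, enqueue [19, 35], visited so far: [22]
  queue [19, 35] -> pop 19, enqueue [10], visited so far: [22, 19]
  queue [35, 10] -> pop 35, enqueue [34, 42], visited so far: [22, 19, 35]
  queue [10, 34, 42] -> pop 10, enqueue [none], visited so far: [22, 19, 35, 10]
  queue [34, 42] -> pop 34, enqueue [25], visited so far: [22, 19, 35, 10, 34]
  queue [42, 25] -> pop 42, enqueue [47], visited so far: [22, 19, 35, 10, 34, 42]
  queue [25, 47] -> pop 25, enqueue [24, 26], visited so far: [22, 19, 35, 10, 34, 42, 25]
  queue [47, 24, 26] -> pop 47, enqueue [none], visited so far: [22, 19, 35, 10, 34, 42, 25, 47]
  queue [24, 26] -> pop 24, enqueue [none], visited so far: [22, 19, 35, 10, 34, 42, 25, 47, 24]
  queue [26] -> pop 26, enqueue [33], visited so far: [22, 19, 35, 10, 34, 42, 25, 47, 24, 26]
  queue [33] -> pop 33, enqueue [31], visited so far: [22, 19, 35, 10, 34, 42, 25, 47, 24, 26, 33]
  queue [31] -> pop 31, enqueue [none], visited so far: [22, 19, 35, 10, 34, 42, 25, 47, 24, 26, 33, 31]
Result: [22, 19, 35, 10, 34, 42, 25, 47, 24, 26, 33, 31]


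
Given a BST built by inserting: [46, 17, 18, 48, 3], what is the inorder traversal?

Tree insertion order: [46, 17, 18, 48, 3]
Tree (level-order array): [46, 17, 48, 3, 18]
Inorder traversal: [3, 17, 18, 46, 48]


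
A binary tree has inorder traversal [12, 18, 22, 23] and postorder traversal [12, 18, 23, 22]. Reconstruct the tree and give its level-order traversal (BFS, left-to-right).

Inorder:   [12, 18, 22, 23]
Postorder: [12, 18, 23, 22]
Algorithm: postorder visits root last, so walk postorder right-to-left;
each value is the root of the current inorder slice — split it at that
value, recurse on the right subtree first, then the left.
Recursive splits:
  root=22; inorder splits into left=[12, 18], right=[23]
  root=23; inorder splits into left=[], right=[]
  root=18; inorder splits into left=[12], right=[]
  root=12; inorder splits into left=[], right=[]
Reconstructed level-order: [22, 18, 23, 12]


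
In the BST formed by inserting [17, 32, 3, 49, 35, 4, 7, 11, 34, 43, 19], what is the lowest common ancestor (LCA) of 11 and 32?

Tree insertion order: [17, 32, 3, 49, 35, 4, 7, 11, 34, 43, 19]
Tree (level-order array): [17, 3, 32, None, 4, 19, 49, None, 7, None, None, 35, None, None, 11, 34, 43]
In a BST, the LCA of p=11, q=32 is the first node v on the
root-to-leaf path with p <= v <= q (go left if both < v, right if both > v).
Walk from root:
  at 17: 11 <= 17 <= 32, this is the LCA
LCA = 17


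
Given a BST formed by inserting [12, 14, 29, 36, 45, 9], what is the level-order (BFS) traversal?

Tree insertion order: [12, 14, 29, 36, 45, 9]
Tree (level-order array): [12, 9, 14, None, None, None, 29, None, 36, None, 45]
BFS from the root, enqueuing left then right child of each popped node:
  queue [12] -> pop 12, enqueue [9, 14], visited so far: [12]
  queue [9, 14] -> pop 9, enqueue [none], visited so far: [12, 9]
  queue [14] -> pop 14, enqueue [29], visited so far: [12, 9, 14]
  queue [29] -> pop 29, enqueue [36], visited so far: [12, 9, 14, 29]
  queue [36] -> pop 36, enqueue [45], visited so far: [12, 9, 14, 29, 36]
  queue [45] -> pop 45, enqueue [none], visited so far: [12, 9, 14, 29, 36, 45]
Result: [12, 9, 14, 29, 36, 45]


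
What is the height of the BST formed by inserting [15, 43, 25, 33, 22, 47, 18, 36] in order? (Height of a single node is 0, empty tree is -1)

Insertion order: [15, 43, 25, 33, 22, 47, 18, 36]
Tree (level-order array): [15, None, 43, 25, 47, 22, 33, None, None, 18, None, None, 36]
Compute height bottom-up (empty subtree = -1):
  height(18) = 1 + max(-1, -1) = 0
  height(22) = 1 + max(0, -1) = 1
  height(36) = 1 + max(-1, -1) = 0
  height(33) = 1 + max(-1, 0) = 1
  height(25) = 1 + max(1, 1) = 2
  height(47) = 1 + max(-1, -1) = 0
  height(43) = 1 + max(2, 0) = 3
  height(15) = 1 + max(-1, 3) = 4
Height = 4


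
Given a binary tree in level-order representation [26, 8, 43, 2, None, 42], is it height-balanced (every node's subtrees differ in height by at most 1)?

Tree (level-order array): [26, 8, 43, 2, None, 42]
Definition: a tree is height-balanced if, at every node, |h(left) - h(right)| <= 1 (empty subtree has height -1).
Bottom-up per-node check:
  node 2: h_left=-1, h_right=-1, diff=0 [OK], height=0
  node 8: h_left=0, h_right=-1, diff=1 [OK], height=1
  node 42: h_left=-1, h_right=-1, diff=0 [OK], height=0
  node 43: h_left=0, h_right=-1, diff=1 [OK], height=1
  node 26: h_left=1, h_right=1, diff=0 [OK], height=2
All nodes satisfy the balance condition.
Result: Balanced


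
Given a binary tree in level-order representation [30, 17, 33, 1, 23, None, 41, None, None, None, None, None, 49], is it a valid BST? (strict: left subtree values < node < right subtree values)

Level-order array: [30, 17, 33, 1, 23, None, 41, None, None, None, None, None, 49]
Validate using subtree bounds (lo, hi): at each node, require lo < value < hi,
then recurse left with hi=value and right with lo=value.
Preorder trace (stopping at first violation):
  at node 30 with bounds (-inf, +inf): OK
  at node 17 with bounds (-inf, 30): OK
  at node 1 with bounds (-inf, 17): OK
  at node 23 with bounds (17, 30): OK
  at node 33 with bounds (30, +inf): OK
  at node 41 with bounds (33, +inf): OK
  at node 49 with bounds (41, +inf): OK
No violation found at any node.
Result: Valid BST


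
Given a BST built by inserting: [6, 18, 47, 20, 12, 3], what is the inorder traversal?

Tree insertion order: [6, 18, 47, 20, 12, 3]
Tree (level-order array): [6, 3, 18, None, None, 12, 47, None, None, 20]
Inorder traversal: [3, 6, 12, 18, 20, 47]


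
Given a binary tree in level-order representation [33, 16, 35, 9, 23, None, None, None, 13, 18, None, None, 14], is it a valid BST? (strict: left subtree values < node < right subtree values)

Level-order array: [33, 16, 35, 9, 23, None, None, None, 13, 18, None, None, 14]
Validate using subtree bounds (lo, hi): at each node, require lo < value < hi,
then recurse left with hi=value and right with lo=value.
Preorder trace (stopping at first violation):
  at node 33 with bounds (-inf, +inf): OK
  at node 16 with bounds (-inf, 33): OK
  at node 9 with bounds (-inf, 16): OK
  at node 13 with bounds (9, 16): OK
  at node 14 with bounds (13, 16): OK
  at node 23 with bounds (16, 33): OK
  at node 18 with bounds (16, 23): OK
  at node 35 with bounds (33, +inf): OK
No violation found at any node.
Result: Valid BST


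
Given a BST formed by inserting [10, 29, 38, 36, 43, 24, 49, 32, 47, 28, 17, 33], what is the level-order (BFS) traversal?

Tree insertion order: [10, 29, 38, 36, 43, 24, 49, 32, 47, 28, 17, 33]
Tree (level-order array): [10, None, 29, 24, 38, 17, 28, 36, 43, None, None, None, None, 32, None, None, 49, None, 33, 47]
BFS from the root, enqueuing left then right child of each popped node:
  queue [10] -> pop 10, enqueue [29], visited so far: [10]
  queue [29] -> pop 29, enqueue [24, 38], visited so far: [10, 29]
  queue [24, 38] -> pop 24, enqueue [17, 28], visited so far: [10, 29, 24]
  queue [38, 17, 28] -> pop 38, enqueue [36, 43], visited so far: [10, 29, 24, 38]
  queue [17, 28, 36, 43] -> pop 17, enqueue [none], visited so far: [10, 29, 24, 38, 17]
  queue [28, 36, 43] -> pop 28, enqueue [none], visited so far: [10, 29, 24, 38, 17, 28]
  queue [36, 43] -> pop 36, enqueue [32], visited so far: [10, 29, 24, 38, 17, 28, 36]
  queue [43, 32] -> pop 43, enqueue [49], visited so far: [10, 29, 24, 38, 17, 28, 36, 43]
  queue [32, 49] -> pop 32, enqueue [33], visited so far: [10, 29, 24, 38, 17, 28, 36, 43, 32]
  queue [49, 33] -> pop 49, enqueue [47], visited so far: [10, 29, 24, 38, 17, 28, 36, 43, 32, 49]
  queue [33, 47] -> pop 33, enqueue [none], visited so far: [10, 29, 24, 38, 17, 28, 36, 43, 32, 49, 33]
  queue [47] -> pop 47, enqueue [none], visited so far: [10, 29, 24, 38, 17, 28, 36, 43, 32, 49, 33, 47]
Result: [10, 29, 24, 38, 17, 28, 36, 43, 32, 49, 33, 47]


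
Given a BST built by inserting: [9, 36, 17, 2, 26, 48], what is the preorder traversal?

Tree insertion order: [9, 36, 17, 2, 26, 48]
Tree (level-order array): [9, 2, 36, None, None, 17, 48, None, 26]
Preorder traversal: [9, 2, 36, 17, 26, 48]


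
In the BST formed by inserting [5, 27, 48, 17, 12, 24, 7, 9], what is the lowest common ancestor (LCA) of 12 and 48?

Tree insertion order: [5, 27, 48, 17, 12, 24, 7, 9]
Tree (level-order array): [5, None, 27, 17, 48, 12, 24, None, None, 7, None, None, None, None, 9]
In a BST, the LCA of p=12, q=48 is the first node v on the
root-to-leaf path with p <= v <= q (go left if both < v, right if both > v).
Walk from root:
  at 5: both 12 and 48 > 5, go right
  at 27: 12 <= 27 <= 48, this is the LCA
LCA = 27


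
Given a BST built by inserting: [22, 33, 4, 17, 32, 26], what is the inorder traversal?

Tree insertion order: [22, 33, 4, 17, 32, 26]
Tree (level-order array): [22, 4, 33, None, 17, 32, None, None, None, 26]
Inorder traversal: [4, 17, 22, 26, 32, 33]


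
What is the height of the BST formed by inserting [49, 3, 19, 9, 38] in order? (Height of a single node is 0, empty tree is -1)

Insertion order: [49, 3, 19, 9, 38]
Tree (level-order array): [49, 3, None, None, 19, 9, 38]
Compute height bottom-up (empty subtree = -1):
  height(9) = 1 + max(-1, -1) = 0
  height(38) = 1 + max(-1, -1) = 0
  height(19) = 1 + max(0, 0) = 1
  height(3) = 1 + max(-1, 1) = 2
  height(49) = 1 + max(2, -1) = 3
Height = 3


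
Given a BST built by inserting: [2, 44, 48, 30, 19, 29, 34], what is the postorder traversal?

Tree insertion order: [2, 44, 48, 30, 19, 29, 34]
Tree (level-order array): [2, None, 44, 30, 48, 19, 34, None, None, None, 29]
Postorder traversal: [29, 19, 34, 30, 48, 44, 2]


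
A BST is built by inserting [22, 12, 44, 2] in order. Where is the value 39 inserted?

Starting tree (level order): [22, 12, 44, 2]
Insertion path: 22 -> 44
Result: insert 39 as left child of 44
Final tree (level order): [22, 12, 44, 2, None, 39]


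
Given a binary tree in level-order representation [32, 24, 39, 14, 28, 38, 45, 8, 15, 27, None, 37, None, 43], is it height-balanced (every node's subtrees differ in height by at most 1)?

Tree (level-order array): [32, 24, 39, 14, 28, 38, 45, 8, 15, 27, None, 37, None, 43]
Definition: a tree is height-balanced if, at every node, |h(left) - h(right)| <= 1 (empty subtree has height -1).
Bottom-up per-node check:
  node 8: h_left=-1, h_right=-1, diff=0 [OK], height=0
  node 15: h_left=-1, h_right=-1, diff=0 [OK], height=0
  node 14: h_left=0, h_right=0, diff=0 [OK], height=1
  node 27: h_left=-1, h_right=-1, diff=0 [OK], height=0
  node 28: h_left=0, h_right=-1, diff=1 [OK], height=1
  node 24: h_left=1, h_right=1, diff=0 [OK], height=2
  node 37: h_left=-1, h_right=-1, diff=0 [OK], height=0
  node 38: h_left=0, h_right=-1, diff=1 [OK], height=1
  node 43: h_left=-1, h_right=-1, diff=0 [OK], height=0
  node 45: h_left=0, h_right=-1, diff=1 [OK], height=1
  node 39: h_left=1, h_right=1, diff=0 [OK], height=2
  node 32: h_left=2, h_right=2, diff=0 [OK], height=3
All nodes satisfy the balance condition.
Result: Balanced


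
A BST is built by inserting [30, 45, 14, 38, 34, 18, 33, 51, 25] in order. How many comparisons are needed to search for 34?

Search path for 34: 30 -> 45 -> 38 -> 34
Found: True
Comparisons: 4


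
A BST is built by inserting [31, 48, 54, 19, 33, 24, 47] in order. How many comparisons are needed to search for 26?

Search path for 26: 31 -> 19 -> 24
Found: False
Comparisons: 3


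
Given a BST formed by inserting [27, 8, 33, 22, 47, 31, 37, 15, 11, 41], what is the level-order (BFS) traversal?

Tree insertion order: [27, 8, 33, 22, 47, 31, 37, 15, 11, 41]
Tree (level-order array): [27, 8, 33, None, 22, 31, 47, 15, None, None, None, 37, None, 11, None, None, 41]
BFS from the root, enqueuing left then right child of each popped node:
  queue [27] -> pop 27, enqueue [8, 33], visited so far: [27]
  queue [8, 33] -> pop 8, enqueue [22], visited so far: [27, 8]
  queue [33, 22] -> pop 33, enqueue [31, 47], visited so far: [27, 8, 33]
  queue [22, 31, 47] -> pop 22, enqueue [15], visited so far: [27, 8, 33, 22]
  queue [31, 47, 15] -> pop 31, enqueue [none], visited so far: [27, 8, 33, 22, 31]
  queue [47, 15] -> pop 47, enqueue [37], visited so far: [27, 8, 33, 22, 31, 47]
  queue [15, 37] -> pop 15, enqueue [11], visited so far: [27, 8, 33, 22, 31, 47, 15]
  queue [37, 11] -> pop 37, enqueue [41], visited so far: [27, 8, 33, 22, 31, 47, 15, 37]
  queue [11, 41] -> pop 11, enqueue [none], visited so far: [27, 8, 33, 22, 31, 47, 15, 37, 11]
  queue [41] -> pop 41, enqueue [none], visited so far: [27, 8, 33, 22, 31, 47, 15, 37, 11, 41]
Result: [27, 8, 33, 22, 31, 47, 15, 37, 11, 41]
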